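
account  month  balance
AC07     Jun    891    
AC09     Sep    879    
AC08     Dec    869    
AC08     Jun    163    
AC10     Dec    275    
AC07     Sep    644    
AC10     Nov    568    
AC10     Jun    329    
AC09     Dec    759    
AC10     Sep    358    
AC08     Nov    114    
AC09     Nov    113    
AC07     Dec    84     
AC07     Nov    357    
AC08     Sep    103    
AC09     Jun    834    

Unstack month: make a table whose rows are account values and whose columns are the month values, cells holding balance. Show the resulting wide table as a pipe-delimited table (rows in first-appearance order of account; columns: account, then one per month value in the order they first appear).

| account | Jun | Sep | Dec | Nov |
| AC07 | 891 | 644 | 84 | 357 |
| AC09 | 834 | 879 | 759 | 113 |
| AC08 | 163 | 103 | 869 | 114 |
| AC10 | 329 | 358 | 275 | 568 |

Columns: account plus the 4 distinct month values (Jun, Sep, Dec, Nov).
For example, row AC07 column Jun takes balance=891 from the long row (AC07, Jun).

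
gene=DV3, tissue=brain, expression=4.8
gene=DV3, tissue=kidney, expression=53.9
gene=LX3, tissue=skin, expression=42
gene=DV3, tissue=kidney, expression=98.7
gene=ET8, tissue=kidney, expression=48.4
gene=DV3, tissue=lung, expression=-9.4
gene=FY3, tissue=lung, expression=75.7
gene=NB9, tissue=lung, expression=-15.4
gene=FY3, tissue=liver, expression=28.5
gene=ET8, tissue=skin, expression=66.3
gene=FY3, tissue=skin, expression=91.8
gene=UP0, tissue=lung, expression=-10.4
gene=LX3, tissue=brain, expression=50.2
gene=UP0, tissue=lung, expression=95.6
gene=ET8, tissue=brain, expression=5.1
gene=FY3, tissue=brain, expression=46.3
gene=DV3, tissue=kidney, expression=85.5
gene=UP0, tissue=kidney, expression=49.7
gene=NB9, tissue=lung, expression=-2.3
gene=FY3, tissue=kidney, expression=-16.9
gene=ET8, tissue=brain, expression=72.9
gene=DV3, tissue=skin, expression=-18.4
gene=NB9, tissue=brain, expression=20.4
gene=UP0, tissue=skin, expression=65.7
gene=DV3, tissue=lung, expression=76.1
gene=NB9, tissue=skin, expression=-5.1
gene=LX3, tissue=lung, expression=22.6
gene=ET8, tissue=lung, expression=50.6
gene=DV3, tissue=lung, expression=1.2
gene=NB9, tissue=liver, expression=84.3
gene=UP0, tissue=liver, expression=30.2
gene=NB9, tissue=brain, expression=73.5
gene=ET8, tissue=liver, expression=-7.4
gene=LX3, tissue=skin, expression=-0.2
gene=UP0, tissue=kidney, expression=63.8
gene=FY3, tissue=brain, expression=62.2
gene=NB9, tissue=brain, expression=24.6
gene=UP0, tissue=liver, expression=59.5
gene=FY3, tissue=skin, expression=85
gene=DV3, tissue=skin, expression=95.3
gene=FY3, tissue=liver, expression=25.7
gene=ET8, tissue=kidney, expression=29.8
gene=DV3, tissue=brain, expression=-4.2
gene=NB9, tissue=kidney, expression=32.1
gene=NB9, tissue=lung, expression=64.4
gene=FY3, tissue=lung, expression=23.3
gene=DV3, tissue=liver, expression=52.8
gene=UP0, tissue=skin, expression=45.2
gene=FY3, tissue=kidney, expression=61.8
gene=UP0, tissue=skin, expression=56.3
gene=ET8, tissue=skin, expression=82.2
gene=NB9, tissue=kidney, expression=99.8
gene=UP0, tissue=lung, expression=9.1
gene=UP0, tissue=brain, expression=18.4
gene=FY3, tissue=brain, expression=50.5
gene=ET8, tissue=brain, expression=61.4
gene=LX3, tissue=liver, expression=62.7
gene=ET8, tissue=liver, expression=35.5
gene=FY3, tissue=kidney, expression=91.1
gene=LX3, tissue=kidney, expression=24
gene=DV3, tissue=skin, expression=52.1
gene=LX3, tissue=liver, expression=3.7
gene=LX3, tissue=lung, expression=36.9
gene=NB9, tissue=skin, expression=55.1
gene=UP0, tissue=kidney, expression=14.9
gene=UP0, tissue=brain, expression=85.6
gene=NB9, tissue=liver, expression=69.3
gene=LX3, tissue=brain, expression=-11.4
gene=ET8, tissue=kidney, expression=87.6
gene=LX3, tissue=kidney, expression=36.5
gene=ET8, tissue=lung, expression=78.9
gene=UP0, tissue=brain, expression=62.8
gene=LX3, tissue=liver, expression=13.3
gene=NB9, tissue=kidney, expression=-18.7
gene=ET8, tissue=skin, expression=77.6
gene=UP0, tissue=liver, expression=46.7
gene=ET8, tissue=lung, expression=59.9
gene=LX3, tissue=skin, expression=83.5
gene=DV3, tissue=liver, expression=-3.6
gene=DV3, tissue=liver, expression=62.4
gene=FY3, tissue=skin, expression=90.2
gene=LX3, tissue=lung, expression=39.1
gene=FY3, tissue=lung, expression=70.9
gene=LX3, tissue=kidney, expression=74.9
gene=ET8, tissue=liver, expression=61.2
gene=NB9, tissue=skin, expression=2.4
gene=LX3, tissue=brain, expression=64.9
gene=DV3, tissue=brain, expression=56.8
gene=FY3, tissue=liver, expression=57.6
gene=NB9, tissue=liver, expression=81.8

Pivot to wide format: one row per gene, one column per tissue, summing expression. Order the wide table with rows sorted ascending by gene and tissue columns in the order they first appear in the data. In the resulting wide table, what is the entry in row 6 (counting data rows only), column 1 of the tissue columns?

With rows sorted ascending by gene, row 6 is gene=UP0. tissue columns in first-appearance order: brain, kidney, skin, lung, liver; column 1 is brain.
Long rows with gene=UP0, tissue=brain: 18.4 + 85.6 + 62.8 = 166.8.

166.8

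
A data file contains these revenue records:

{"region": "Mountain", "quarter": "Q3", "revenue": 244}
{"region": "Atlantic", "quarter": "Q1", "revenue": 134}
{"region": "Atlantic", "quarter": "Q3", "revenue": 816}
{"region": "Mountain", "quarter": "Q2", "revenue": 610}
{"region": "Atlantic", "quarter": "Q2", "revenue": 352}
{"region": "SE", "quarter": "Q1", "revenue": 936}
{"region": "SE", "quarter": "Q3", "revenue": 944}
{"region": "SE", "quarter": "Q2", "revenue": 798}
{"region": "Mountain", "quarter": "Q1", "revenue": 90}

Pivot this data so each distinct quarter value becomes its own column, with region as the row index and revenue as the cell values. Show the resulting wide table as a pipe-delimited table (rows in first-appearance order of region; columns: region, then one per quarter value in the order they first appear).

Columns: region plus the 3 distinct quarter values (Q3, Q1, Q2).
For example, row Mountain column Q3 takes revenue=244 from the long row (Mountain, Q3).

| region | Q3 | Q1 | Q2 |
| Mountain | 244 | 90 | 610 |
| Atlantic | 816 | 134 | 352 |
| SE | 944 | 936 | 798 |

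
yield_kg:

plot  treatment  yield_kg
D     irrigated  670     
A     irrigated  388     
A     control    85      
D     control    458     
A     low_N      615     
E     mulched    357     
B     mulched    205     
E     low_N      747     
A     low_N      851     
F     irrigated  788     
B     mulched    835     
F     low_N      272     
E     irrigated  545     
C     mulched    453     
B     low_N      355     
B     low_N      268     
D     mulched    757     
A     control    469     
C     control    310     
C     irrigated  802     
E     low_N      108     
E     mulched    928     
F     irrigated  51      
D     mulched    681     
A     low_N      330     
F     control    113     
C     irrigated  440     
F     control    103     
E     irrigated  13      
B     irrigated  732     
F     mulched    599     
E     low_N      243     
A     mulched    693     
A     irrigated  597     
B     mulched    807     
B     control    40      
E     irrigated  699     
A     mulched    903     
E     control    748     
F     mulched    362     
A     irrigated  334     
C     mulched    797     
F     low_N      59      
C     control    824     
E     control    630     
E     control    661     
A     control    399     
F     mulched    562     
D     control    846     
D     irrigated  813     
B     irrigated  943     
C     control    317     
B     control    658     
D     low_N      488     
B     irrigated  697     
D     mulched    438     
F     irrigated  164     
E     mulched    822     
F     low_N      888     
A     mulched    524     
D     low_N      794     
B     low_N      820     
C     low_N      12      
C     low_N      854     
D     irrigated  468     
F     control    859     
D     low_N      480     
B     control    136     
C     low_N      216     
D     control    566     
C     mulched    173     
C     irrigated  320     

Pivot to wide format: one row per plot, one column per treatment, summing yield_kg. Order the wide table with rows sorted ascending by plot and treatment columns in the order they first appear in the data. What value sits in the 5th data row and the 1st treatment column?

With rows sorted ascending by plot, row 5 is plot=E. treatment columns in first-appearance order: irrigated, control, low_N, mulched; column 1 is irrigated.
Long rows with plot=E, treatment=irrigated: 545 + 13 + 699 = 1257.

1257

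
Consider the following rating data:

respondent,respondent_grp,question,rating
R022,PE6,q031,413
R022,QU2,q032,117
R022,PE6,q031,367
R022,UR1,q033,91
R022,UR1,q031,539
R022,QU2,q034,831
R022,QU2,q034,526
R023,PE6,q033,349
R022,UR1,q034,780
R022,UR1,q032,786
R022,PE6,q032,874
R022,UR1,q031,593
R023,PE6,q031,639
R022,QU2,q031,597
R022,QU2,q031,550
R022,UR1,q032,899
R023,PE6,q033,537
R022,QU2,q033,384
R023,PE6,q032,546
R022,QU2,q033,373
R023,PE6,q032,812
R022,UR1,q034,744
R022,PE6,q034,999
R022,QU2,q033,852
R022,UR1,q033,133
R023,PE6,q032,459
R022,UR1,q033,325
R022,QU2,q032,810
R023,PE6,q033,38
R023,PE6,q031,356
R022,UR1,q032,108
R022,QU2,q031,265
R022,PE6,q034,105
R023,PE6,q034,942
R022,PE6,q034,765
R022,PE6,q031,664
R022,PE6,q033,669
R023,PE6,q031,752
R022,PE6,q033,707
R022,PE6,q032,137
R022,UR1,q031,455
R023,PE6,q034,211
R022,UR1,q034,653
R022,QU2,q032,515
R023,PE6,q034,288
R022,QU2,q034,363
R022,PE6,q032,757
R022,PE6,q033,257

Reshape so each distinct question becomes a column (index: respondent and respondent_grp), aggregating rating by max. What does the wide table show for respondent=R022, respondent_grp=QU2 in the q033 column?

Rows with respondent=R022, respondent_grp=QU2 and question=q033: rating values are 384, 373, 852.
max(384, 373, 852) = 852.

852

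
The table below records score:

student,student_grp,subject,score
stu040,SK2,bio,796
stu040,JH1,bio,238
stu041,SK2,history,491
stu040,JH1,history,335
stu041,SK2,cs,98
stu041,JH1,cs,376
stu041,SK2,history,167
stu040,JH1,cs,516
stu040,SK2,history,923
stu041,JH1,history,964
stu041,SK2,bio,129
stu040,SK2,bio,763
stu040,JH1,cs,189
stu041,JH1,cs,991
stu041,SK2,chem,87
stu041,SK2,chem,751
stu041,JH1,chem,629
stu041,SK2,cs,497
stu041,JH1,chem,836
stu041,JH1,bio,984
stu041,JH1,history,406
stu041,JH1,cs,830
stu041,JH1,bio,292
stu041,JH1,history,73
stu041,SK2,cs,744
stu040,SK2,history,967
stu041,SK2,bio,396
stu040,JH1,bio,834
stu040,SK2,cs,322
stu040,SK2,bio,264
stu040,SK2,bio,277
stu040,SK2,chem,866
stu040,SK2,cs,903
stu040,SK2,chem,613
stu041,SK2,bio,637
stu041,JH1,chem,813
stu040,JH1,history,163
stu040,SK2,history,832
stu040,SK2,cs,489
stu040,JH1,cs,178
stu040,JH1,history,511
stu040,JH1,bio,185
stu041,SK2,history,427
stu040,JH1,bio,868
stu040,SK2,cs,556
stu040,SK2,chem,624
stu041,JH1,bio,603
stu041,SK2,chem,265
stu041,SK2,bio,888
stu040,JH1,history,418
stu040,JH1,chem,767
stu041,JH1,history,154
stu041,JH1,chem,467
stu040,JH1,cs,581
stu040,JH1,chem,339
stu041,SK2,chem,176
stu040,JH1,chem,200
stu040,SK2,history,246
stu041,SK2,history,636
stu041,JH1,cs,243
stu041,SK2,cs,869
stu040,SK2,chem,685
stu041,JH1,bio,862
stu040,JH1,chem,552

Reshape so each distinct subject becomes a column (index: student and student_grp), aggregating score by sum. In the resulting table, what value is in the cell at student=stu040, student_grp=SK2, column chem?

Rows with student=stu040, student_grp=SK2 and subject=chem: score values are 866, 613, 624, 685.
866 + 613 + 624 + 685 = 2788.

2788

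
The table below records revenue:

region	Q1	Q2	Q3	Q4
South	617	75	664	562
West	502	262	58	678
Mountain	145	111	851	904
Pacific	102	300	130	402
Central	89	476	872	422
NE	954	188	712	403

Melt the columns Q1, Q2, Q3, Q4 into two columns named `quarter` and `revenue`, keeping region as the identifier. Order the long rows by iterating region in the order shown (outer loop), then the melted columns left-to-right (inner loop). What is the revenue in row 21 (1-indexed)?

24 rows total (6 × 4). Row 21: index ⌊(21-1)/4⌋ = 5 into region → NE; (21-1) mod 4 = 0 into the melted columns → Q1.
So row 21 is (NE, Q1, 954); revenue = 954.

954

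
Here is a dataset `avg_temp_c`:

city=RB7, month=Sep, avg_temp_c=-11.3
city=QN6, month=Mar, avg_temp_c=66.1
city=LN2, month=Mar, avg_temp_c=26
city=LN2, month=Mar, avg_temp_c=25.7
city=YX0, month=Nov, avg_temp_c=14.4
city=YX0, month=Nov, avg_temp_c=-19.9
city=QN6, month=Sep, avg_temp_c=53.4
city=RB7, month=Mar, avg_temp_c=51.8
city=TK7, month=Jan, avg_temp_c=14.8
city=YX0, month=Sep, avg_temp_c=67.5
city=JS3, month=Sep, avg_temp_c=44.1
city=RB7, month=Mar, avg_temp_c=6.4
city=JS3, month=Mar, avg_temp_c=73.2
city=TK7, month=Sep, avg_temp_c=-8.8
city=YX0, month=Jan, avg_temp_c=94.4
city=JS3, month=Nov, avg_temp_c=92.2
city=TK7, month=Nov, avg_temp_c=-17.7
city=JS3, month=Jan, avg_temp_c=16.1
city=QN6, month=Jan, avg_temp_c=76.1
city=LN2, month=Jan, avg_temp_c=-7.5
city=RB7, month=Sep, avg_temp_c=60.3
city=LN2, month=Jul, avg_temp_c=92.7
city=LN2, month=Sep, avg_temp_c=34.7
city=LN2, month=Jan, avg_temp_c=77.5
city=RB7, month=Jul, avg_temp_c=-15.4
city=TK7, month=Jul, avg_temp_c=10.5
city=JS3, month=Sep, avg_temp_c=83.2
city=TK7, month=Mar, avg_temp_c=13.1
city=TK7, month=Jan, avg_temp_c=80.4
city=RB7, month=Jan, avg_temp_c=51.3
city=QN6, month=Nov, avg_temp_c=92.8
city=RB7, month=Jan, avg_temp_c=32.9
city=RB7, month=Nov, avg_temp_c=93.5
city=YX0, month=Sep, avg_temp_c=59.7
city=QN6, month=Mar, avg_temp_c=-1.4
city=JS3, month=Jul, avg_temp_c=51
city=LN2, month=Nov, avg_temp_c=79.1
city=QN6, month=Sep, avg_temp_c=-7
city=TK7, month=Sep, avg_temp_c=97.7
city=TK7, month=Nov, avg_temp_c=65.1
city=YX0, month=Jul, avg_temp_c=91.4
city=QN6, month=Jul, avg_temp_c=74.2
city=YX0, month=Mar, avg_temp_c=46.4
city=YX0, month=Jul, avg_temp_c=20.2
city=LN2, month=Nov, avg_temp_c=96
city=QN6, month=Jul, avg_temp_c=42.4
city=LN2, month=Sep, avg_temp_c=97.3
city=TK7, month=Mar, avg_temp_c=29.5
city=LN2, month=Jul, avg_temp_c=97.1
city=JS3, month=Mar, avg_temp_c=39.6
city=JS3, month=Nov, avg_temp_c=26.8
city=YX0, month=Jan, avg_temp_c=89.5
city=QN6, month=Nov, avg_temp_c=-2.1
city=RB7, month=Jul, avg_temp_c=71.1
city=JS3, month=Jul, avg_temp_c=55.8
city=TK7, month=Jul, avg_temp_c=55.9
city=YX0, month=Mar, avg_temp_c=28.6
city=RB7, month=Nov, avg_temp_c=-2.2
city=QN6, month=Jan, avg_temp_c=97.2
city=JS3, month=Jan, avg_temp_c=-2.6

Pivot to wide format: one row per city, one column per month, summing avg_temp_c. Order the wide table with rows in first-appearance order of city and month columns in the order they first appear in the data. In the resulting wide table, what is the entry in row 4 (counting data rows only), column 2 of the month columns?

75

With rows in first-appearance order of city, row 4 is city=YX0. month columns in first-appearance order: Sep, Mar, Nov, Jan, Jul; column 2 is Mar.
Long rows with city=YX0, month=Mar: 46.4 + 28.6 = 75.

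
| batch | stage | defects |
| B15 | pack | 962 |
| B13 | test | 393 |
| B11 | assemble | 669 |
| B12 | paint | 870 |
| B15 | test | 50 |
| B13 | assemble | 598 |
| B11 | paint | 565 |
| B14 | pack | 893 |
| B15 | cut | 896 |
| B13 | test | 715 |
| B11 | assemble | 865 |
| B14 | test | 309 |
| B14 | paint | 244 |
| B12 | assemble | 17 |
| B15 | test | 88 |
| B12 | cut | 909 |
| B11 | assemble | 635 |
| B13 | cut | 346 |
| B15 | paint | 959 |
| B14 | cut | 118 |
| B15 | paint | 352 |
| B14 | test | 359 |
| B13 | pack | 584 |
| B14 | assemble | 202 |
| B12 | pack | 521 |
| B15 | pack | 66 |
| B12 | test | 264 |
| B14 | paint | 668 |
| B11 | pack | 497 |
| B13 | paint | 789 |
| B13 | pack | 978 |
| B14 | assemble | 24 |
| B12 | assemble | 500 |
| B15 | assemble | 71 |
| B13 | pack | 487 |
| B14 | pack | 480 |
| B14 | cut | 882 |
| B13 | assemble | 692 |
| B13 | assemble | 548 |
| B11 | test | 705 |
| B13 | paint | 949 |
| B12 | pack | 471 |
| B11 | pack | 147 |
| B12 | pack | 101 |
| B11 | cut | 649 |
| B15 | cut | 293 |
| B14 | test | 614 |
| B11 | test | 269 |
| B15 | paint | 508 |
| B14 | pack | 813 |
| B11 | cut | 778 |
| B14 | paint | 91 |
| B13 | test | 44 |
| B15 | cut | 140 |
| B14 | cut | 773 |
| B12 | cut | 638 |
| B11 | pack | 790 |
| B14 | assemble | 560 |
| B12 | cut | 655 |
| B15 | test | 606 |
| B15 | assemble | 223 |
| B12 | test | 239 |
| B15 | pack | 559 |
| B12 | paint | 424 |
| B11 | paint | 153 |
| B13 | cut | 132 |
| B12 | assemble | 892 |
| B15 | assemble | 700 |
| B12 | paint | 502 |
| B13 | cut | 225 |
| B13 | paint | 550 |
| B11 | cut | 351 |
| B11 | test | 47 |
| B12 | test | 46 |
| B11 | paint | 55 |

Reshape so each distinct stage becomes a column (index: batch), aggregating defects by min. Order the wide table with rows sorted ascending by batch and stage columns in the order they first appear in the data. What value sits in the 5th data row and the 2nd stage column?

With rows sorted ascending by batch, row 5 is batch=B15. stage columns in first-appearance order: pack, test, assemble, paint, cut; column 2 is test.
Long rows with batch=B15, stage=test: min(50, 88, 606) = 50.

50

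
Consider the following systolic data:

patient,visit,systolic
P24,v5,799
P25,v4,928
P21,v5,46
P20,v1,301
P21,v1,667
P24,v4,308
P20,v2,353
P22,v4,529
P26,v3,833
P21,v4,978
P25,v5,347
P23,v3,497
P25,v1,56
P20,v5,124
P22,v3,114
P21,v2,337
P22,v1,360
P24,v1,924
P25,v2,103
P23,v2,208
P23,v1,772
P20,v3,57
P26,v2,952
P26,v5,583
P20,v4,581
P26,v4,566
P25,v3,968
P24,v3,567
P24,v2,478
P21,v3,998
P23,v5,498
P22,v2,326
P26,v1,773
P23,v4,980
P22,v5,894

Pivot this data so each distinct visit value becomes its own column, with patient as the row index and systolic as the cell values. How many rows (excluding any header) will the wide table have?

7 distinct patient values → 7 rows.

7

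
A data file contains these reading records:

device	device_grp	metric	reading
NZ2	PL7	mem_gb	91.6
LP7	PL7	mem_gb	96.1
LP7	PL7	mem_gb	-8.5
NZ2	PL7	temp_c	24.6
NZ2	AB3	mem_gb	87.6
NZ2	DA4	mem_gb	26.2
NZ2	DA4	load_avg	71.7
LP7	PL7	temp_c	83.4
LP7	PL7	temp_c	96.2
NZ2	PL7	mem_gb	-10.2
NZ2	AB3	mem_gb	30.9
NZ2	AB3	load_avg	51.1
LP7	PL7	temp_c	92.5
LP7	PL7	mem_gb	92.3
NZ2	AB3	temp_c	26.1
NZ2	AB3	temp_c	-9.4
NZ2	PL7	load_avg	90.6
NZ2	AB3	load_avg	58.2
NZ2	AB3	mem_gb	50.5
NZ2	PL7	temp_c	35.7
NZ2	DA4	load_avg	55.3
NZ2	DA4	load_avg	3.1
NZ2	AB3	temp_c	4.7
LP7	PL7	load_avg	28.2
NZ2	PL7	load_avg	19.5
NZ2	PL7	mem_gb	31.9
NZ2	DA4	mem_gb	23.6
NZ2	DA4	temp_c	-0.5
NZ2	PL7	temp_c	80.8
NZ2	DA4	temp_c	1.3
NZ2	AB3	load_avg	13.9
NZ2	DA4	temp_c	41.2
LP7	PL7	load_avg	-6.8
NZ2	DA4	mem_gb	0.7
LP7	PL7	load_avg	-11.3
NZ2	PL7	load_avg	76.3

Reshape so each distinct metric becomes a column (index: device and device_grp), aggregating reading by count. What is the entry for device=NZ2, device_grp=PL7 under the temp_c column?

3

Rows with device=NZ2, device_grp=PL7 and metric=temp_c: reading values are 24.6, 35.7, 80.8.
3 rows match — count = 3.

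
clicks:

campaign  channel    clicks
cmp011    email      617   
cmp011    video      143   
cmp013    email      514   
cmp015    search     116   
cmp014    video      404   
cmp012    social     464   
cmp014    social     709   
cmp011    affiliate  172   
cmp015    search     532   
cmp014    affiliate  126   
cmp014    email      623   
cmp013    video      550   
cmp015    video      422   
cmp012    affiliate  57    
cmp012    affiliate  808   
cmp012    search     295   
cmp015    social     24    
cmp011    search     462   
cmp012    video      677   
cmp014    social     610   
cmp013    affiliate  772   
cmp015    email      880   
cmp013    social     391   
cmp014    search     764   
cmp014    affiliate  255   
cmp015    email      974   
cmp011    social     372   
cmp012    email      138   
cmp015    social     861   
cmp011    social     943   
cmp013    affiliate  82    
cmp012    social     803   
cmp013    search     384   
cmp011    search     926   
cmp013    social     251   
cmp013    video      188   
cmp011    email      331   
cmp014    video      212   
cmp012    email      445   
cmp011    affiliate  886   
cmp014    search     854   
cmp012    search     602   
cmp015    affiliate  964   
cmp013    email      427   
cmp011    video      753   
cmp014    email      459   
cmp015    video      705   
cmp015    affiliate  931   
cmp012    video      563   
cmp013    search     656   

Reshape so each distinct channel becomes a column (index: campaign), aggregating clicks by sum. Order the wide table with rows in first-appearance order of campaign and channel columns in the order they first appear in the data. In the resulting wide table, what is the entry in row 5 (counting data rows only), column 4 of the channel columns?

With rows in first-appearance order of campaign, row 5 is campaign=cmp012. channel columns in first-appearance order: email, video, search, social, affiliate; column 4 is social.
Long rows with campaign=cmp012, channel=social: 464 + 803 = 1267.

1267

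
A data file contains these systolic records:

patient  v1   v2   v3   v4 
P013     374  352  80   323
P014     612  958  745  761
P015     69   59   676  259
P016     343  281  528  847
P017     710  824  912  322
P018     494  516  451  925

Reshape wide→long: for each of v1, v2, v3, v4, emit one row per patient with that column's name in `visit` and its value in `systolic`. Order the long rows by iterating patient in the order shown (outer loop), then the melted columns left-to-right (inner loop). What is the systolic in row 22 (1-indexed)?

516

24 rows total (6 × 4). Row 22: index ⌊(22-1)/4⌋ = 5 into patient → P018; (22-1) mod 4 = 1 into the melted columns → v2.
So row 22 is (P018, v2, 516); systolic = 516.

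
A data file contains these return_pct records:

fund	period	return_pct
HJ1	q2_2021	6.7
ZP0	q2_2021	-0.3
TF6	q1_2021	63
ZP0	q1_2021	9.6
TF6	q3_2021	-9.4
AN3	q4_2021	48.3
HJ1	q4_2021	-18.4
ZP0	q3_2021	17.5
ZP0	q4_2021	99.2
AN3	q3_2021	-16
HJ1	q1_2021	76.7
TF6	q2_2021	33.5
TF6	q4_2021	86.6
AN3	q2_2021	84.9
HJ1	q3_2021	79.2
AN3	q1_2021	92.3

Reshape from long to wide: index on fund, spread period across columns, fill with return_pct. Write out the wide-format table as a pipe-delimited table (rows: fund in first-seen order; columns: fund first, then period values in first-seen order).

| fund | q2_2021 | q1_2021 | q3_2021 | q4_2021 |
| HJ1 | 6.7 | 76.7 | 79.2 | -18.4 |
| ZP0 | -0.3 | 9.6 | 17.5 | 99.2 |
| TF6 | 33.5 | 63 | -9.4 | 86.6 |
| AN3 | 84.9 | 92.3 | -16 | 48.3 |

Columns: fund plus the 4 distinct period values (q2_2021, q1_2021, q3_2021, q4_2021).
For example, row HJ1 column q2_2021 takes return_pct=6.7 from the long row (HJ1, q2_2021).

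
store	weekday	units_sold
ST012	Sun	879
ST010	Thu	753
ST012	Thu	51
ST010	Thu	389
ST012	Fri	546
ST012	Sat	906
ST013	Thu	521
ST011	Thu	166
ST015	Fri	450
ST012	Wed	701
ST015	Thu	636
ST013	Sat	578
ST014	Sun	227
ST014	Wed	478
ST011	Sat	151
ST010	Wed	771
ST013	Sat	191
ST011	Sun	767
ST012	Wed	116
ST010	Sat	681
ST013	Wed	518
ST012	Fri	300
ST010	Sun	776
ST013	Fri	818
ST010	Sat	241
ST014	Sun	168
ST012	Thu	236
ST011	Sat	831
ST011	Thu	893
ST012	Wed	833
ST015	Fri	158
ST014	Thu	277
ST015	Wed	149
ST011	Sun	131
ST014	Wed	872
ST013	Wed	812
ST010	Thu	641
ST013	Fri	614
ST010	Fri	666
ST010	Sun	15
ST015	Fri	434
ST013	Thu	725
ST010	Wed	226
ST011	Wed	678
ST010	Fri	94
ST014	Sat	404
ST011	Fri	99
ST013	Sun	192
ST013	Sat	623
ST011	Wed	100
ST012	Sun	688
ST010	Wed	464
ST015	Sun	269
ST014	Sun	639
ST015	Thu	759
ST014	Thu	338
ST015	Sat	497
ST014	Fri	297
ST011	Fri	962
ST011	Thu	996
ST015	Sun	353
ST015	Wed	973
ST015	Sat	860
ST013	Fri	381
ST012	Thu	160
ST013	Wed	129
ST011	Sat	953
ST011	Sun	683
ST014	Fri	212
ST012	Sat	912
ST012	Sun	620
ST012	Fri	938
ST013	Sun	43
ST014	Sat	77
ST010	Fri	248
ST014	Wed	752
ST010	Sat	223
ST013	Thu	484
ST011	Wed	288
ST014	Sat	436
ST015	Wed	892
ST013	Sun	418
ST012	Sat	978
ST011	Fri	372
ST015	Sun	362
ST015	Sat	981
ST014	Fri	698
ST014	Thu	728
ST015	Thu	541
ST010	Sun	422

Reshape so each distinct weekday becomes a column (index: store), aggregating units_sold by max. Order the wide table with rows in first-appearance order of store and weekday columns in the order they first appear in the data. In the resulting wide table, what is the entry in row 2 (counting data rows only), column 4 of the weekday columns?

With rows in first-appearance order of store, row 2 is store=ST010. weekday columns in first-appearance order: Sun, Thu, Fri, Sat, Wed; column 4 is Sat.
Long rows with store=ST010, weekday=Sat: max(681, 241, 223) = 681.

681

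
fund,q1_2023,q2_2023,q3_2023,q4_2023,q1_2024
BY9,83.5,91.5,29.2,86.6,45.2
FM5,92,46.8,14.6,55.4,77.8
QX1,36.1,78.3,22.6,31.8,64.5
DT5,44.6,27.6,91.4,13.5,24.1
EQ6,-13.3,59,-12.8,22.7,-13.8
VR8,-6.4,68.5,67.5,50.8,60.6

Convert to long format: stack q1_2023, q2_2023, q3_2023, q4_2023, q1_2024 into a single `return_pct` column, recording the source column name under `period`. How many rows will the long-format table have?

30

6 fund values × 5 melted columns = 30 rows.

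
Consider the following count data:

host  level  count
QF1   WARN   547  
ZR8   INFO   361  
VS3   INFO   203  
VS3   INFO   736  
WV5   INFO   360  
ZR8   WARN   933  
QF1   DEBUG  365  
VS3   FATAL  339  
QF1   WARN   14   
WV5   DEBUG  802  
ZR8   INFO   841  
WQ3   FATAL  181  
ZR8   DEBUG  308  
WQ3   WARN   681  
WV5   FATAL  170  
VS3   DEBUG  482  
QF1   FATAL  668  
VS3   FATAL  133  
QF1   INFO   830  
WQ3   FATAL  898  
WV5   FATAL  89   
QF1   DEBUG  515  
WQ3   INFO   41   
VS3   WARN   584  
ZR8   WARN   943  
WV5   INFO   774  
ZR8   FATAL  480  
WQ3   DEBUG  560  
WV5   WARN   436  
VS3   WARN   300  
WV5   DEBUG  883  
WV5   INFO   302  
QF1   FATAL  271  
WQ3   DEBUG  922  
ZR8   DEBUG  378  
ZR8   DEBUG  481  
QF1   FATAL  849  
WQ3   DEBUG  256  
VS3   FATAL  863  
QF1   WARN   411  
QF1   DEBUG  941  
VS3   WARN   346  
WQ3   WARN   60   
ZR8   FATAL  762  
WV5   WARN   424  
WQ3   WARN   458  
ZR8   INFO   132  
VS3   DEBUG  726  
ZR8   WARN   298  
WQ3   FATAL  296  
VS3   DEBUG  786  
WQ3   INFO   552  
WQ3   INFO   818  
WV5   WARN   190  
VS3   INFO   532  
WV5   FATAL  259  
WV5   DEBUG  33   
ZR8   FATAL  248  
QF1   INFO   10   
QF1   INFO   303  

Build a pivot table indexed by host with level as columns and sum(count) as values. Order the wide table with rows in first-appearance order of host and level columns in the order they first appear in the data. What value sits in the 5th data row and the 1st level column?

With rows in first-appearance order of host, row 5 is host=WQ3. level columns in first-appearance order: WARN, INFO, DEBUG, FATAL; column 1 is WARN.
Long rows with host=WQ3, level=WARN: 681 + 60 + 458 = 1199.

1199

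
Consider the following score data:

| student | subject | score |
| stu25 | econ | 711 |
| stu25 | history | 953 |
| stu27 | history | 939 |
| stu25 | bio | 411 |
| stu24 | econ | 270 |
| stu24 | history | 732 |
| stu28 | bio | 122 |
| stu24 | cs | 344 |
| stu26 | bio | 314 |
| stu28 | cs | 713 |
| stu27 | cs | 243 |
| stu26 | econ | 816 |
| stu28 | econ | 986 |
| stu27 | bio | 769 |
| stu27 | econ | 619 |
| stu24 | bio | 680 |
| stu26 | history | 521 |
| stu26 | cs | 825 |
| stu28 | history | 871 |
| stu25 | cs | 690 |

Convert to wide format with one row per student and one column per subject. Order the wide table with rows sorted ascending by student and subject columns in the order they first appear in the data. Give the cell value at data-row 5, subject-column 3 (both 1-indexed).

With rows sorted ascending by student, row 5 is student=stu28. subject columns in first-appearance order: econ, history, bio, cs; column 3 is bio.
Long rows with student=stu28, subject=bio: score = 122.

122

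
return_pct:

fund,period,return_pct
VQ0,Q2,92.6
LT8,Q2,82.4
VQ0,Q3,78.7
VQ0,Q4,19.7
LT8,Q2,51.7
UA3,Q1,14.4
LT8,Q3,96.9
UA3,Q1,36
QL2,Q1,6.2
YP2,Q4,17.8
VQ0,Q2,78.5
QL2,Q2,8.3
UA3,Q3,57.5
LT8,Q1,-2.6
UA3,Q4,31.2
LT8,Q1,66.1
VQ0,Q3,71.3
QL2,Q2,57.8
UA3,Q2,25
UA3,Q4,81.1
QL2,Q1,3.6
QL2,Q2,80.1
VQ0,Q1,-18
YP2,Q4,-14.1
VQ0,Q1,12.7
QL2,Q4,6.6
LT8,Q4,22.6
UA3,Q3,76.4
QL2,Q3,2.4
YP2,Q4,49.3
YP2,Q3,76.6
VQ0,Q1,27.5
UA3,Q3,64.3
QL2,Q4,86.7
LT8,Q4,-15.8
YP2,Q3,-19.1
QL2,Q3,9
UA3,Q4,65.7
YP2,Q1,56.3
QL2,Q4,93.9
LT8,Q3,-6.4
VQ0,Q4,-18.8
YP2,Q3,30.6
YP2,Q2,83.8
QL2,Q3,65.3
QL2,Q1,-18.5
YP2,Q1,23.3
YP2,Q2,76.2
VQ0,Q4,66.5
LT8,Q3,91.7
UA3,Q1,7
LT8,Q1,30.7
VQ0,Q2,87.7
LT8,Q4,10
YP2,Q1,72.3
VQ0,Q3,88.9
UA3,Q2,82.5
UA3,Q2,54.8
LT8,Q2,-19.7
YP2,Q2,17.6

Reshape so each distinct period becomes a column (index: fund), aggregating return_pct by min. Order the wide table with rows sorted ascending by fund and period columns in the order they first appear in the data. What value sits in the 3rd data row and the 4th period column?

7

With rows sorted ascending by fund, row 3 is fund=UA3. period columns in first-appearance order: Q2, Q3, Q4, Q1; column 4 is Q1.
Long rows with fund=UA3, period=Q1: min(14.4, 36, 7) = 7.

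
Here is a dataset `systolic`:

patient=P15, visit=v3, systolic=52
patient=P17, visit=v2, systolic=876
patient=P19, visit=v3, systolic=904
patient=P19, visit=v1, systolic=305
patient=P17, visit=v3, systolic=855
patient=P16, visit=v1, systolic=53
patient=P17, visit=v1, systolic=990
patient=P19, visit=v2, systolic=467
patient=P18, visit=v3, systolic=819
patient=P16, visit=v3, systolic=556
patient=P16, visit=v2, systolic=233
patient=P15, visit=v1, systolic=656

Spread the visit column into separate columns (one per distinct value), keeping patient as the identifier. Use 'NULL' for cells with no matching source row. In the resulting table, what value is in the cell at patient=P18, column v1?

No long-format row has patient=P18 and visit=v1, so the cell is NULL.

NULL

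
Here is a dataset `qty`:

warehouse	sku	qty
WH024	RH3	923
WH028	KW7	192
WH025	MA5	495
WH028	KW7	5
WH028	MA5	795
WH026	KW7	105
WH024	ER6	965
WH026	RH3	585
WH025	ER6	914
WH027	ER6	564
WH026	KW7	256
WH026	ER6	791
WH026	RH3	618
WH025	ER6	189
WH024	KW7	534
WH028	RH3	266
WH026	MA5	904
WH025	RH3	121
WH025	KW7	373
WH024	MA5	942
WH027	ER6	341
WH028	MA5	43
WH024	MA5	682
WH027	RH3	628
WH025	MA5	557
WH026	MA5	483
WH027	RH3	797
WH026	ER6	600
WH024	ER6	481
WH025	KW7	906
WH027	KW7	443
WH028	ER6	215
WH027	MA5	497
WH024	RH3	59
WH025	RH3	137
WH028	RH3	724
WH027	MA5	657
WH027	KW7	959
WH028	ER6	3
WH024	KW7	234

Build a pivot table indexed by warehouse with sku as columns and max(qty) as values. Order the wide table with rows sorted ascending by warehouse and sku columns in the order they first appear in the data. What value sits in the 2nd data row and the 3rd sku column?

With rows sorted ascending by warehouse, row 2 is warehouse=WH025. sku columns in first-appearance order: RH3, KW7, MA5, ER6; column 3 is MA5.
Long rows with warehouse=WH025, sku=MA5: max(495, 557) = 557.

557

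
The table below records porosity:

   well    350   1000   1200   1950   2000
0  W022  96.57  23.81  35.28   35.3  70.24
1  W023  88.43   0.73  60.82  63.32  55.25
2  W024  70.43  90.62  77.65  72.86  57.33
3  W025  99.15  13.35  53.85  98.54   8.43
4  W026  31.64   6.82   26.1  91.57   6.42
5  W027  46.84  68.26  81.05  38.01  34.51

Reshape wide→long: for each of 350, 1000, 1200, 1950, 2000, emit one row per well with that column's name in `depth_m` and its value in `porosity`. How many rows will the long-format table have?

30

6 well values × 5 melted columns = 30 rows.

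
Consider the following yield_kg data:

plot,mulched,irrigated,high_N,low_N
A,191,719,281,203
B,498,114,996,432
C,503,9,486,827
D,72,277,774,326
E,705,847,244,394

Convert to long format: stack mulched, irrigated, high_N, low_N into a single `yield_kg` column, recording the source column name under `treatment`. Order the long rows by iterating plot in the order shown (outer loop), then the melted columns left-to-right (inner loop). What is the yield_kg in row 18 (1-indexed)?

20 rows total (5 × 4). Row 18: index ⌊(18-1)/4⌋ = 4 into plot → E; (18-1) mod 4 = 1 into the melted columns → irrigated.
So row 18 is (E, irrigated, 847); yield_kg = 847.

847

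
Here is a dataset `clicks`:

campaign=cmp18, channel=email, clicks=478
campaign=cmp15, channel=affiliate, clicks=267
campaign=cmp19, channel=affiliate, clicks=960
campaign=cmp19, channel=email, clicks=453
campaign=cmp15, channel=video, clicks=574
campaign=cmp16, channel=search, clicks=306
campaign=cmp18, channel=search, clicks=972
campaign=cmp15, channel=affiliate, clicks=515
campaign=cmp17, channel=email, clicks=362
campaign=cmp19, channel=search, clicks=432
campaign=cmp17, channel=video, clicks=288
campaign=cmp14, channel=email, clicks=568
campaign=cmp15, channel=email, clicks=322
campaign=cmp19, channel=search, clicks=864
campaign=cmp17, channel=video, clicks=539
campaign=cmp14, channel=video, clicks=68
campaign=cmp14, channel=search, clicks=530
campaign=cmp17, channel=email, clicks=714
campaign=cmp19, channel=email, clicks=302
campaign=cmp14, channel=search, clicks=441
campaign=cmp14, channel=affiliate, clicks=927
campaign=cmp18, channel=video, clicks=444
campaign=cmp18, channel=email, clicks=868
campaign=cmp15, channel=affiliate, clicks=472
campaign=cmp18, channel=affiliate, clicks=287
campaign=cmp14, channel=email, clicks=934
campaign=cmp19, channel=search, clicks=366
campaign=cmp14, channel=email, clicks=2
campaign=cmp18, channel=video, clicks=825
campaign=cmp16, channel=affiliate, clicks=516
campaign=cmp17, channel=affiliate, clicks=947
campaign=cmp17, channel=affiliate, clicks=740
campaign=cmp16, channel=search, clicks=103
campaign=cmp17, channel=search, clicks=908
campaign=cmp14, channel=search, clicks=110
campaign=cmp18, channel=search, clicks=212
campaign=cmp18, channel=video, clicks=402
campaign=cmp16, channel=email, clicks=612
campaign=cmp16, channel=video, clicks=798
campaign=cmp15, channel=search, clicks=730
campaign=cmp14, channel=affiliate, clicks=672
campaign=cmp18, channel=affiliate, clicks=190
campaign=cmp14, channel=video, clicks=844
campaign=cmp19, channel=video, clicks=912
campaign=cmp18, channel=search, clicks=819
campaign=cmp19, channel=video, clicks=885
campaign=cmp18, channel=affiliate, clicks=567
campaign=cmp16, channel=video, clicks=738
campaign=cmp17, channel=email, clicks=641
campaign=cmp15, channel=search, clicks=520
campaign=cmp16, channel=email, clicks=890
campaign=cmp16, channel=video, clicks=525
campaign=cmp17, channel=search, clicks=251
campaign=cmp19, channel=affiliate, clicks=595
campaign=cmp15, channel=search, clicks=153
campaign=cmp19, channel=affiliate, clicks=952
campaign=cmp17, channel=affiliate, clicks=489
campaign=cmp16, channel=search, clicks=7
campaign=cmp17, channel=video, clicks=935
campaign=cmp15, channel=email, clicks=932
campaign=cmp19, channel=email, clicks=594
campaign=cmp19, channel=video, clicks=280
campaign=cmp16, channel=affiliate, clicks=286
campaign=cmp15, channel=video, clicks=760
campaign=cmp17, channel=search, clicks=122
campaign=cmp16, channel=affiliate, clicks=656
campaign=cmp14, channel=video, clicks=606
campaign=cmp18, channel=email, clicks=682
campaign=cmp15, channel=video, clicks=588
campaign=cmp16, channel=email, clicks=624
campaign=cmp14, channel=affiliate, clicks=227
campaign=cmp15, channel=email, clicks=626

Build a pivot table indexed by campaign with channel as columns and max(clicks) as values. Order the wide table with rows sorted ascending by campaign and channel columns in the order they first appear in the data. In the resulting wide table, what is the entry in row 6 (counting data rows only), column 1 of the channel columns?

With rows sorted ascending by campaign, row 6 is campaign=cmp19. channel columns in first-appearance order: email, affiliate, video, search; column 1 is email.
Long rows with campaign=cmp19, channel=email: max(453, 302, 594) = 594.

594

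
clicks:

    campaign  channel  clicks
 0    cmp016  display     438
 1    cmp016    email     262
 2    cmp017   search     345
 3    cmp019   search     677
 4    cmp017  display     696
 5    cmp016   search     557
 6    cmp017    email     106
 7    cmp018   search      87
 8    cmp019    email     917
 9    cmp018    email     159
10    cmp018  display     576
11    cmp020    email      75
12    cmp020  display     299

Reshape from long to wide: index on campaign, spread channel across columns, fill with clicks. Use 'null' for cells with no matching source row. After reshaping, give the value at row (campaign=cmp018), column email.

159

The long row with campaign=cmp018, channel=email has clicks=159.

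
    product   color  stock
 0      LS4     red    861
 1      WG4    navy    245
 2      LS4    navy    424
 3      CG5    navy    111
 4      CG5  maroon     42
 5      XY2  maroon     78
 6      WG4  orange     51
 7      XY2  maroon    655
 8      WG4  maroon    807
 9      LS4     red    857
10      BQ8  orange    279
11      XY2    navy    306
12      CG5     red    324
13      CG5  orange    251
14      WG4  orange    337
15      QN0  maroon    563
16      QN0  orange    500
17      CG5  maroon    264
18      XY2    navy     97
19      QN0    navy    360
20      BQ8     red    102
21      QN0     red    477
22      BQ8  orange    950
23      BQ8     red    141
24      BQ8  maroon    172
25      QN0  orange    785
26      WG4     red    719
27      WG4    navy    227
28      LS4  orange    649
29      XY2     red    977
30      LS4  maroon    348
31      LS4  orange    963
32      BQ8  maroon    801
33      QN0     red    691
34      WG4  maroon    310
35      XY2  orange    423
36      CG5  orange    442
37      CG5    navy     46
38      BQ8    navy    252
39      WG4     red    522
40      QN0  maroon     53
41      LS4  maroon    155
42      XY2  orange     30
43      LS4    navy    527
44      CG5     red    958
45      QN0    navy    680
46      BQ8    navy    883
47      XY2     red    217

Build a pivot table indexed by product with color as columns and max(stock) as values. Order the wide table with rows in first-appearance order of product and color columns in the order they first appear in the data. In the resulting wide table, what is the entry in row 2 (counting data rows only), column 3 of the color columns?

With rows in first-appearance order of product, row 2 is product=WG4. color columns in first-appearance order: red, navy, maroon, orange; column 3 is maroon.
Long rows with product=WG4, color=maroon: max(807, 310) = 807.

807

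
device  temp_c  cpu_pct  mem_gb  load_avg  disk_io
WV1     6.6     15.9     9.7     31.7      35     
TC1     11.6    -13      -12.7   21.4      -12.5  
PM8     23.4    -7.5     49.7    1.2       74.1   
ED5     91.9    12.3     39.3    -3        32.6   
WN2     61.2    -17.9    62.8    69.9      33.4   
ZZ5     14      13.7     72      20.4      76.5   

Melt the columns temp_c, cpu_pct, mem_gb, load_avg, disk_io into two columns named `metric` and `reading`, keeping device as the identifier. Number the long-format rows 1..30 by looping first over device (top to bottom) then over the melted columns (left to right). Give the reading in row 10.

30 rows total (6 × 5). Row 10: index ⌊(10-1)/5⌋ = 1 into device → TC1; (10-1) mod 5 = 4 into the melted columns → disk_io.
So row 10 is (TC1, disk_io, -12.5); reading = -12.5.

-12.5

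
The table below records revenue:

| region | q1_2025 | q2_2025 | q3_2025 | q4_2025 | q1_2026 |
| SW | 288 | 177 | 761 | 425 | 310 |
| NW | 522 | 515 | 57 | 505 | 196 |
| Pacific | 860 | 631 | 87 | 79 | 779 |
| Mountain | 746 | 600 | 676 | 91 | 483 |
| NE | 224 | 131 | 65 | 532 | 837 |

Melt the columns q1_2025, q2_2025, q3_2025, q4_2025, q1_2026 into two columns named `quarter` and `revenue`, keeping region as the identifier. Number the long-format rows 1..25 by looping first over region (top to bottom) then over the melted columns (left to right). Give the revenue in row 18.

25 rows total (5 × 5). Row 18: index ⌊(18-1)/5⌋ = 3 into region → Mountain; (18-1) mod 5 = 2 into the melted columns → q3_2025.
So row 18 is (Mountain, q3_2025, 676); revenue = 676.

676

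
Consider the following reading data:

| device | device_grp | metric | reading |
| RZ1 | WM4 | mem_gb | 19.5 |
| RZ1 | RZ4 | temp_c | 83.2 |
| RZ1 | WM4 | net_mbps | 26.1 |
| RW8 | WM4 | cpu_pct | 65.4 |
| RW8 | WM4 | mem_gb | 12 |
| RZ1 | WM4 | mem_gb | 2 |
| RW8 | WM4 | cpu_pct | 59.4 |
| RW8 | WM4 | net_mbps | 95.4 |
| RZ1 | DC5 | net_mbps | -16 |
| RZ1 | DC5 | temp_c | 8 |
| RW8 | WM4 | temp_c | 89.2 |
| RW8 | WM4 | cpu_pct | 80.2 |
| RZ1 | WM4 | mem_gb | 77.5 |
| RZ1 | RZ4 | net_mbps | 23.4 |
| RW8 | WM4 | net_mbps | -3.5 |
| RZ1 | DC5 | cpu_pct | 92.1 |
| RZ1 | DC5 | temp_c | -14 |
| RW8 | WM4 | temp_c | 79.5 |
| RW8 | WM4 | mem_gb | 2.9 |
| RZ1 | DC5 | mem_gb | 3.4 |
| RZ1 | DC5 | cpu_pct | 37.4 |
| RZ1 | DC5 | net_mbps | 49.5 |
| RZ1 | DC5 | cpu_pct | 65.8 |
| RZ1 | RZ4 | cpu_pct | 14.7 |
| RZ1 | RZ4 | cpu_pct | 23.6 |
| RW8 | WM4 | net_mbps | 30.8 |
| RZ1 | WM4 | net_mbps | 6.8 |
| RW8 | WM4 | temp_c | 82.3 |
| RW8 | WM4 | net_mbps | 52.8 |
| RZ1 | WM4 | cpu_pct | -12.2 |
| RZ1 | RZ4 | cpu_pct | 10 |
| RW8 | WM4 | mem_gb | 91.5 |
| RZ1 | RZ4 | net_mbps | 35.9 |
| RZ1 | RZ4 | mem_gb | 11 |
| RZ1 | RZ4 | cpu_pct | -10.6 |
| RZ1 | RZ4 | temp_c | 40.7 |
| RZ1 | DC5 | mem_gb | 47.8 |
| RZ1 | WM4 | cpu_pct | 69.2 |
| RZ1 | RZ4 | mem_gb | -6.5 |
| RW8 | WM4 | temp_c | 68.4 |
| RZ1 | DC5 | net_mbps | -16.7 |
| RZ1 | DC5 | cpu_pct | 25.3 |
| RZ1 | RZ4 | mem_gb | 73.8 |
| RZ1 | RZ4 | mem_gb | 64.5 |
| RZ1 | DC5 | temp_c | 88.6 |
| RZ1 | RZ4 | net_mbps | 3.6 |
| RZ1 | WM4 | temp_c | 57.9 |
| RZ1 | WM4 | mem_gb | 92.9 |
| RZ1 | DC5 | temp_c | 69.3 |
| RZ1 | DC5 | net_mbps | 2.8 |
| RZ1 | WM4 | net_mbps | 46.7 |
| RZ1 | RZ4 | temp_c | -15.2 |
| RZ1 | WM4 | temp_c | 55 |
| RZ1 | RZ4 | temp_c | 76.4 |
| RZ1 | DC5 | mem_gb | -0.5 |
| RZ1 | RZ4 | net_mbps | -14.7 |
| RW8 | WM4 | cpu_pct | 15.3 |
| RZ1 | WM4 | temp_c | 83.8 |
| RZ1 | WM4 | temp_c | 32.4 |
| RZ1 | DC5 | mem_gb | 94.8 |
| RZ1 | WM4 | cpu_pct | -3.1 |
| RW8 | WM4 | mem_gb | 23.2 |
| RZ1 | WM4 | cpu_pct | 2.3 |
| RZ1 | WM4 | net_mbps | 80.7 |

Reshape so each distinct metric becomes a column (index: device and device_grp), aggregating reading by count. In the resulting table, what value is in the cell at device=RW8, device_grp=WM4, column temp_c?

4

Rows with device=RW8, device_grp=WM4 and metric=temp_c: reading values are 89.2, 79.5, 82.3, 68.4.
4 rows match — count = 4.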